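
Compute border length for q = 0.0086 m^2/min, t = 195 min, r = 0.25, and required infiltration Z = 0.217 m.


L = q*t/((1+r)*Z)
L = 0.0086*195/((1+0.25)*0.217)
L = 1.677/0.27125

6.1825 m


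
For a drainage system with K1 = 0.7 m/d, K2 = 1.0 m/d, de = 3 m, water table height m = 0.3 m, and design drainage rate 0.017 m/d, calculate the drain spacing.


S^2 = 8*K2*de*m/q + 4*K1*m^2/q
S^2 = 8*1.0*3*0.3/0.017 + 4*0.7*0.3^2/0.017
S = sqrt(438.3529)

20.9369 m


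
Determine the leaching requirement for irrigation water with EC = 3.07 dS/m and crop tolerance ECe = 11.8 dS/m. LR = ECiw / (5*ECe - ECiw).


LR = ECiw / (5*ECe - ECiw)
LR = 3.07 / (5*11.8 - 3.07)
LR = 3.07 / 55.9300

0.0549


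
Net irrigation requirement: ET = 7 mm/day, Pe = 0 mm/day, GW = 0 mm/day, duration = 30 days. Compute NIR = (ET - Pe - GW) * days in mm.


Daily deficit = ET - Pe - GW = 7 - 0 - 0 = 7 mm/day
NIR = 7 * 30 = 210 mm

210.0000 mm


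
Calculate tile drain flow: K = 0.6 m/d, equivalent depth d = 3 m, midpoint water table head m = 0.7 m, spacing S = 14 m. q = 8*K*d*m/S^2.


q = 8*K*d*m/S^2
q = 8*0.6*3*0.7/14^2
q = 10.0800 / 196

0.0514 m/d


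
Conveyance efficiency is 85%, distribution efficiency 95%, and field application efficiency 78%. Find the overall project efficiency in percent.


Ec = 0.85, Eb = 0.95, Ea = 0.78
E = 0.85 * 0.95 * 0.78 * 100 = 62.9850%

62.9850 %


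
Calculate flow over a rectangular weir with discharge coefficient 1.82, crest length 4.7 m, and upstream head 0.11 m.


Q = C * L * H^(3/2) = 1.82 * 4.7 * 0.11^1.5 = 1.82 * 4.7 * 0.036483

0.3121 m^3/s


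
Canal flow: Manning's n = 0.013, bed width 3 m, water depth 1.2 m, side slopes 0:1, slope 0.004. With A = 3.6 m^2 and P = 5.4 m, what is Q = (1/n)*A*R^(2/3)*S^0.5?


R = A/P = 3.6/5.4 = 0.666667
Q = (1/0.013) * 3.6 * 0.666667^(2/3) * 0.004^0.5

13.3658 m^3/s


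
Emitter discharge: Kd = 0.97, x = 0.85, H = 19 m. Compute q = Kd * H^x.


q = Kd * H^x = 0.97 * 19^0.85 = 0.97 * 12.216325

11.8498 L/h


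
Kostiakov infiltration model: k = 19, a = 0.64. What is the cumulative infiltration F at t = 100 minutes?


F = k * t^a = 19 * 100^0.64
F = 19 * 19.054607

362.0375 mm


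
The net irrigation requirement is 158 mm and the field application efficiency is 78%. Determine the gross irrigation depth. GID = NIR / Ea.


Ea = 78% = 0.78
GID = NIR / Ea = 158 / 0.78 = 202.5641 mm

202.5641 mm


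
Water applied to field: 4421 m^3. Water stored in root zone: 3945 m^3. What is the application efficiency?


Ea = V_root / V_field * 100 = 3945 / 4421 * 100 = 89.2332%

89.2332 %


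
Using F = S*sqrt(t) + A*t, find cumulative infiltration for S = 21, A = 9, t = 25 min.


F = S*sqrt(t) + A*t
F = 21*sqrt(25) + 9*25
F = 21*5.000000 + 225

330.0000 mm


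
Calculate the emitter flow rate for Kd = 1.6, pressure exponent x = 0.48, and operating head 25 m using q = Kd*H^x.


q = Kd * H^x = 1.6 * 25^0.48 = 1.6 * 4.688255

7.5012 L/h


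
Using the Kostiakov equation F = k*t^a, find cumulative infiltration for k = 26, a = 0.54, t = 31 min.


F = k * t^a = 26 * 31^0.54
F = 26 * 6.387565

166.0767 mm


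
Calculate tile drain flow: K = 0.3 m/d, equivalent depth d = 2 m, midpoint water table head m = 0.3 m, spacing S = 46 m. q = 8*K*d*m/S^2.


q = 8*K*d*m/S^2
q = 8*0.3*2*0.3/46^2
q = 1.4400 / 2116

6.8053e-04 m/d


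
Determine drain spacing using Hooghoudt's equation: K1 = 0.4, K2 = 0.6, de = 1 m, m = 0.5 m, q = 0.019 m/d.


S^2 = 8*K2*de*m/q + 4*K1*m^2/q
S^2 = 8*0.6*1*0.5/0.019 + 4*0.4*0.5^2/0.019
S = sqrt(147.3684)

12.1395 m


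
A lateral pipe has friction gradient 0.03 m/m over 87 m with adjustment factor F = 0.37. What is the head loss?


hf = J * L * F = 0.03 * 87 * 0.37 = 0.9657 m

0.9657 m


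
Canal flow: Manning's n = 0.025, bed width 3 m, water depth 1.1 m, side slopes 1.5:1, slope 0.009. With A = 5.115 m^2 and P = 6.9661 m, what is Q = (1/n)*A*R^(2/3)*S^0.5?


R = A/P = 5.115/6.9661 = 0.734270
Q = (1/0.025) * 5.115 * 0.734270^(2/3) * 0.009^0.5

15.7978 m^3/s


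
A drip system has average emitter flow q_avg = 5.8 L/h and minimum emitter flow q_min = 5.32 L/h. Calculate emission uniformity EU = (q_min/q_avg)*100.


EU = (q_min/q_avg)*100 = (5.32/5.8)*100 = 91.7241%

91.7241 %


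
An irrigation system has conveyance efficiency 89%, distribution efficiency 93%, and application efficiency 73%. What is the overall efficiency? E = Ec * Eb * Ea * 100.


Ec = 0.89, Eb = 0.93, Ea = 0.73
E = 0.89 * 0.93 * 0.73 * 100 = 60.4221%

60.4221 %


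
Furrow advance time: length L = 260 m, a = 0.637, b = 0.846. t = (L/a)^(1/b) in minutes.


t = (L/a)^(1/b)
t = (260/0.637)^(1/0.846)
t = 408.163265^(1/0.846)

1219.2481 min


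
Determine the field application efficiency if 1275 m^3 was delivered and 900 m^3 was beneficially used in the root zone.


Ea = V_root / V_field * 100 = 900 / 1275 * 100 = 70.5882%

70.5882 %


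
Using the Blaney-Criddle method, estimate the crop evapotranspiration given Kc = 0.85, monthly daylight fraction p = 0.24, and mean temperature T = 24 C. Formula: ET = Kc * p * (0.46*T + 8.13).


ET = Kc * p * (0.46*T + 8.13)
ET = 0.85 * 0.24 * (0.46*24 + 8.13)
ET = 0.85 * 0.24 * 19.1700

3.9107 mm/day


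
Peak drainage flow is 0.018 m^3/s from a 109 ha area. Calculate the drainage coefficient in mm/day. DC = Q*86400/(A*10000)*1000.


DC = Q * 86400 / (A * 10000) * 1000
DC = 0.018 * 86400 / (109 * 10000) * 1000
DC = 1555200.0000 / 1090000

1.4268 mm/day


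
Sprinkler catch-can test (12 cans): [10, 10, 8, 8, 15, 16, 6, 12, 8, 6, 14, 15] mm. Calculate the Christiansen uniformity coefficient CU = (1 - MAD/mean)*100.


mean = 10.666667 mm
MAD = 3.111111 mm
CU = (1 - 3.111111/10.666667)*100

70.8333 %


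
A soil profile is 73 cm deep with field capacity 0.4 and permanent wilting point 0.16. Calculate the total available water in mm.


AWC = (FC - PWP) * d * 10
AWC = (0.4 - 0.16) * 73 * 10
AWC = 0.2400 * 73 * 10

175.2000 mm


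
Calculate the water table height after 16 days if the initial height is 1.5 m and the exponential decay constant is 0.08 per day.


m = m0 * exp(-k*t)
m = 1.5 * exp(-0.08 * 16)
m = 1.5 * exp(-1.2800)

0.4171 m


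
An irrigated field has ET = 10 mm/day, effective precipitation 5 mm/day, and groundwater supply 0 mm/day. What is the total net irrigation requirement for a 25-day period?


Daily deficit = ET - Pe - GW = 10 - 5 - 0 = 5 mm/day
NIR = 5 * 25 = 125 mm

125.0000 mm


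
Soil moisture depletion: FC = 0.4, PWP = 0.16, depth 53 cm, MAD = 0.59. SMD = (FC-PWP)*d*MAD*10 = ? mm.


SMD = (FC - PWP) * d * MAD * 10
SMD = (0.4 - 0.16) * 53 * 0.59 * 10
SMD = 0.2400 * 53 * 0.59 * 10

75.0480 mm


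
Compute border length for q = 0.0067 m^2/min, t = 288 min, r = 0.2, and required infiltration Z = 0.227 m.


L = q*t/((1+r)*Z)
L = 0.0067*288/((1+0.2)*0.227)
L = 1.9296/0.2724

7.0837 m


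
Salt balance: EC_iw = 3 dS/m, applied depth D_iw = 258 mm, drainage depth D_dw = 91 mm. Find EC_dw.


EC_dw = EC_iw * D_iw / D_dw
EC_dw = 3 * 258 / 91
EC_dw = 774 / 91

8.5055 dS/m


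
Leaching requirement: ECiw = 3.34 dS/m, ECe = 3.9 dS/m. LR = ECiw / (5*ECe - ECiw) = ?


LR = ECiw / (5*ECe - ECiw)
LR = 3.34 / (5*3.9 - 3.34)
LR = 3.34 / 16.1600

0.2067


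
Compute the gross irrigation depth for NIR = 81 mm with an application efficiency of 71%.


Ea = 71% = 0.71
GID = NIR / Ea = 81 / 0.71 = 114.0845 mm

114.0845 mm


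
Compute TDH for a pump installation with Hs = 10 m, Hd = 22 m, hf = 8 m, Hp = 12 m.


TDH = Hs + Hd + hf + Hp = 10 + 22 + 8 + 12 = 52

52 m


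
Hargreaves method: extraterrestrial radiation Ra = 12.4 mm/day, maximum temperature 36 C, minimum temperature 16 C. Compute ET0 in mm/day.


Tmean = (Tmax + Tmin)/2 = (36 + 16)/2 = 26.0
ET0 = 0.0023 * 12.4 * (26.0 + 17.8) * sqrt(36 - 16)
ET0 = 0.0023 * 12.4 * 43.8 * 4.472136

5.5865 mm/day


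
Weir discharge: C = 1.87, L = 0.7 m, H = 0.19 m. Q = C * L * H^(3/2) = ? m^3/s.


Q = C * L * H^(3/2) = 1.87 * 0.7 * 0.19^1.5 = 1.87 * 0.7 * 0.082819

0.1084 m^3/s


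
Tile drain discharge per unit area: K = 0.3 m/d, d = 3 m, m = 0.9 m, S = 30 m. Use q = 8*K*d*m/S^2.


q = 8*K*d*m/S^2
q = 8*0.3*3*0.9/30^2
q = 6.4800 / 900

0.0072 m/d


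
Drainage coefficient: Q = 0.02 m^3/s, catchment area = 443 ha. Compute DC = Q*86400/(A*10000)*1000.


DC = Q * 86400 / (A * 10000) * 1000
DC = 0.02 * 86400 / (443 * 10000) * 1000
DC = 1728000.0000 / 4430000

0.3901 mm/day


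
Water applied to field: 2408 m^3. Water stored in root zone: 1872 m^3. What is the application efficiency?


Ea = V_root / V_field * 100 = 1872 / 2408 * 100 = 77.7409%

77.7409 %


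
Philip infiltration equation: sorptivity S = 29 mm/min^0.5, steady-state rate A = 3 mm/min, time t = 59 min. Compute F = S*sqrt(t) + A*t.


F = S*sqrt(t) + A*t
F = 29*sqrt(59) + 3*59
F = 29*7.681146 + 177

399.7532 mm


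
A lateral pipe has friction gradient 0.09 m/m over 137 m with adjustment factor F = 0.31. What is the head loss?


hf = J * L * F = 0.09 * 137 * 0.31 = 3.8223 m

3.8223 m


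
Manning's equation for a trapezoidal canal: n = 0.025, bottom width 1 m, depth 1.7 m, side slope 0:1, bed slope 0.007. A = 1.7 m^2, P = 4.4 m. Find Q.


R = A/P = 1.7/4.4 = 0.386364
Q = (1/0.025) * 1.7 * 0.386364^(2/3) * 0.007^0.5

3.0180 m^3/s


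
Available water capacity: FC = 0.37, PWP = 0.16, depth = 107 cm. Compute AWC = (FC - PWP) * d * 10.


AWC = (FC - PWP) * d * 10
AWC = (0.37 - 0.16) * 107 * 10
AWC = 0.2100 * 107 * 10

224.7000 mm


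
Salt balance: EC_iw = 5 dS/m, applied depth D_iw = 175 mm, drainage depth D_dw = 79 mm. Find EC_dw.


EC_dw = EC_iw * D_iw / D_dw
EC_dw = 5 * 175 / 79
EC_dw = 875 / 79

11.0759 dS/m


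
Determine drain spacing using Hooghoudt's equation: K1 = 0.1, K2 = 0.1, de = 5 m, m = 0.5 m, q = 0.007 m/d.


S^2 = 8*K2*de*m/q + 4*K1*m^2/q
S^2 = 8*0.1*5*0.5/0.007 + 4*0.1*0.5^2/0.007
S = sqrt(300.0000)

17.3205 m


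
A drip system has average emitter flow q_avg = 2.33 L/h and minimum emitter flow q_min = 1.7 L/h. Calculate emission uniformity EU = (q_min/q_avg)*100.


EU = (q_min/q_avg)*100 = (1.7/2.33)*100 = 72.9614%

72.9614 %


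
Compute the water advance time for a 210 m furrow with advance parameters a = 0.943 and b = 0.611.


t = (L/a)^(1/b)
t = (210/0.943)^(1/0.611)
t = 222.693531^(1/0.611)

6956.6790 min


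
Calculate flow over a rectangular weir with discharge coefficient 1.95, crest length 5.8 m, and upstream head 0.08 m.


Q = C * L * H^(3/2) = 1.95 * 5.8 * 0.08^1.5 = 1.95 * 5.8 * 0.022627

0.2559 m^3/s


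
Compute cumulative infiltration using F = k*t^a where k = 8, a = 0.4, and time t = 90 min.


F = k * t^a = 8 * 90^0.4
F = 8 * 6.049187

48.3935 mm


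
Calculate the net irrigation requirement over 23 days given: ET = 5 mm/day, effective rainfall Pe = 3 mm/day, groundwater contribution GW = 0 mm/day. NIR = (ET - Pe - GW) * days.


Daily deficit = ET - Pe - GW = 5 - 3 - 0 = 2 mm/day
NIR = 2 * 23 = 46 mm

46.0000 mm


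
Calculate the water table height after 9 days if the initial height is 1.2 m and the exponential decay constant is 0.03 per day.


m = m0 * exp(-k*t)
m = 1.2 * exp(-0.03 * 9)
m = 1.2 * exp(-0.2700)

0.9161 m


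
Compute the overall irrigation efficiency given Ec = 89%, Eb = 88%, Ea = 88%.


Ec = 0.89, Eb = 0.88, Ea = 0.88
E = 0.89 * 0.88 * 0.88 * 100 = 68.9216%

68.9216 %


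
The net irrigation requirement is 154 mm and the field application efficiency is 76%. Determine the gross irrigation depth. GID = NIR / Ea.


Ea = 76% = 0.76
GID = NIR / Ea = 154 / 0.76 = 202.6316 mm

202.6316 mm


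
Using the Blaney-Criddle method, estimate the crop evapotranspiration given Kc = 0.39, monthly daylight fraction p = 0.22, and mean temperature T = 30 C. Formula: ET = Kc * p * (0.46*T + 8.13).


ET = Kc * p * (0.46*T + 8.13)
ET = 0.39 * 0.22 * (0.46*30 + 8.13)
ET = 0.39 * 0.22 * 21.9300

1.8816 mm/day


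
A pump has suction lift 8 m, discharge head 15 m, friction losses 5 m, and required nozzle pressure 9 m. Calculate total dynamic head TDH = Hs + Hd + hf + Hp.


TDH = Hs + Hd + hf + Hp = 8 + 15 + 5 + 9 = 37

37 m


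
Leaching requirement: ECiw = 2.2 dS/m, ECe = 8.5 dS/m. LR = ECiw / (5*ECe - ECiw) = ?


LR = ECiw / (5*ECe - ECiw)
LR = 2.2 / (5*8.5 - 2.2)
LR = 2.2 / 40.3000

0.0546


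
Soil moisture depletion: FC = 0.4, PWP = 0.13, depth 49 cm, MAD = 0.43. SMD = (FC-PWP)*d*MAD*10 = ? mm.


SMD = (FC - PWP) * d * MAD * 10
SMD = (0.4 - 0.13) * 49 * 0.43 * 10
SMD = 0.2700 * 49 * 0.43 * 10

56.8890 mm


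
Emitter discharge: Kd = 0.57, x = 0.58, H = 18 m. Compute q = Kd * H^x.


q = Kd * H^x = 0.57 * 18^0.58 = 0.57 * 5.346358

3.0474 L/h


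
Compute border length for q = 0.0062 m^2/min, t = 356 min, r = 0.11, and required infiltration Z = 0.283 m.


L = q*t/((1+r)*Z)
L = 0.0062*356/((1+0.11)*0.283)
L = 2.2072/0.31413

7.0264 m


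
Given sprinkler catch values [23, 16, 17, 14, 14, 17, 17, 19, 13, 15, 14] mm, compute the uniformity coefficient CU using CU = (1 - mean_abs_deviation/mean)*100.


mean = 16.272727 mm
MAD = 2.115702 mm
CU = (1 - 2.115702/16.272727)*100

86.9985 %


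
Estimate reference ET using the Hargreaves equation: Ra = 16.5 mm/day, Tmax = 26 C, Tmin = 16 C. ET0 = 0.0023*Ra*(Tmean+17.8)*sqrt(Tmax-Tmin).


Tmean = (Tmax + Tmin)/2 = (26 + 16)/2 = 21.0
ET0 = 0.0023 * 16.5 * (21.0 + 17.8) * sqrt(26 - 16)
ET0 = 0.0023 * 16.5 * 38.8 * 3.162278

4.6563 mm/day


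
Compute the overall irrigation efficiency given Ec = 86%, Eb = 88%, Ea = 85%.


Ec = 0.86, Eb = 0.88, Ea = 0.85
E = 0.86 * 0.88 * 0.85 * 100 = 64.3280%

64.3280 %


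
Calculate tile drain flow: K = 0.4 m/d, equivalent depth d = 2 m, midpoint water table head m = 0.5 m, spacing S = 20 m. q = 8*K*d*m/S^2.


q = 8*K*d*m/S^2
q = 8*0.4*2*0.5/20^2
q = 3.2000 / 400

0.0080 m/d


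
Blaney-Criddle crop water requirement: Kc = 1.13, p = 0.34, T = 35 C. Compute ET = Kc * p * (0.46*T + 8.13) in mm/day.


ET = Kc * p * (0.46*T + 8.13)
ET = 1.13 * 0.34 * (0.46*35 + 8.13)
ET = 1.13 * 0.34 * 24.2300

9.3092 mm/day


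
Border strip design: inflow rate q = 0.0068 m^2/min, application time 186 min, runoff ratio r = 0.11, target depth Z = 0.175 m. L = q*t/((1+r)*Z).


L = q*t/((1+r)*Z)
L = 0.0068*186/((1+0.11)*0.175)
L = 1.2648/0.19425

6.5112 m


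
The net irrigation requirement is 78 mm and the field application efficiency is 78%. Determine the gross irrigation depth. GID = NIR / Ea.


Ea = 78% = 0.78
GID = NIR / Ea = 78 / 0.78 = 100.0000 mm

100.0000 mm


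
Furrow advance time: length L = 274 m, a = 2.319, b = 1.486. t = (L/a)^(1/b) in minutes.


t = (L/a)^(1/b)
t = (274/2.319)^(1/1.486)
t = 118.154377^(1/1.486)

24.8113 min


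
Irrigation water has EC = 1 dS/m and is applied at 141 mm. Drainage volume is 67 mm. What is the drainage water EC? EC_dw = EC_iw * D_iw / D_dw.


EC_dw = EC_iw * D_iw / D_dw
EC_dw = 1 * 141 / 67
EC_dw = 141 / 67

2.1045 dS/m


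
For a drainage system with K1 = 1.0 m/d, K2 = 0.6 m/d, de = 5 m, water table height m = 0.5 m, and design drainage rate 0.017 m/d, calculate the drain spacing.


S^2 = 8*K2*de*m/q + 4*K1*m^2/q
S^2 = 8*0.6*5*0.5/0.017 + 4*1.0*0.5^2/0.017
S = sqrt(764.7059)

27.6533 m


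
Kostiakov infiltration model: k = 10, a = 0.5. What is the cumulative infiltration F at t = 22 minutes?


F = k * t^a = 10 * 22^0.5
F = 10 * 4.690416

46.9042 mm


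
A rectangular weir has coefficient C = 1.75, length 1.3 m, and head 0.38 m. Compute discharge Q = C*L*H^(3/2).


Q = C * L * H^(3/2) = 1.75 * 1.3 * 0.38^1.5 = 1.75 * 1.3 * 0.234248

0.5329 m^3/s


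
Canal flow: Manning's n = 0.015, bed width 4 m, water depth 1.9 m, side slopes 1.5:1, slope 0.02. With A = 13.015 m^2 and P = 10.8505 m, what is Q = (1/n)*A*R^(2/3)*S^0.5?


R = A/P = 13.015/10.8505 = 1.199484
Q = (1/0.015) * 13.015 * 1.199484^(2/3) * 0.02^0.5

138.5259 m^3/s


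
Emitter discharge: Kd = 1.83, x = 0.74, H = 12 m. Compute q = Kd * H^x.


q = Kd * H^x = 1.83 * 12^0.74 = 1.83 * 6.289181

11.5092 L/h


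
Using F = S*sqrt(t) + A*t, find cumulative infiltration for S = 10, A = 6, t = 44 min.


F = S*sqrt(t) + A*t
F = 10*sqrt(44) + 6*44
F = 10*6.633250 + 264

330.3325 mm


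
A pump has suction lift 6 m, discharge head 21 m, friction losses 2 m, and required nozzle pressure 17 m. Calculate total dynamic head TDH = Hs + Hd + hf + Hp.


TDH = Hs + Hd + hf + Hp = 6 + 21 + 2 + 17 = 46

46 m


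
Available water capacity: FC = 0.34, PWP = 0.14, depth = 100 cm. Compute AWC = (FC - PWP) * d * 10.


AWC = (FC - PWP) * d * 10
AWC = (0.34 - 0.14) * 100 * 10
AWC = 0.2000 * 100 * 10

200.0000 mm


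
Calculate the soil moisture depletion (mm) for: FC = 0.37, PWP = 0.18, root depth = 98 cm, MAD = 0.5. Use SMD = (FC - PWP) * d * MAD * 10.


SMD = (FC - PWP) * d * MAD * 10
SMD = (0.37 - 0.18) * 98 * 0.5 * 10
SMD = 0.1900 * 98 * 0.5 * 10

93.1000 mm


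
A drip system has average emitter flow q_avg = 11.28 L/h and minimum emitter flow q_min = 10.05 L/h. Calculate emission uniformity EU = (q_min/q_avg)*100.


EU = (q_min/q_avg)*100 = (10.05/11.28)*100 = 89.0957%

89.0957 %


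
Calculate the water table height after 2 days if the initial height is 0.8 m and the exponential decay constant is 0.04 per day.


m = m0 * exp(-k*t)
m = 0.8 * exp(-0.04 * 2)
m = 0.8 * exp(-0.0800)

0.7385 m


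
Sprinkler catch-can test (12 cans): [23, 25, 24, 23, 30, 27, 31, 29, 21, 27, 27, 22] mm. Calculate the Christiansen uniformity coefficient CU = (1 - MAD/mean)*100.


mean = 25.750000 mm
MAD = 2.750000 mm
CU = (1 - 2.750000/25.750000)*100

89.3204 %


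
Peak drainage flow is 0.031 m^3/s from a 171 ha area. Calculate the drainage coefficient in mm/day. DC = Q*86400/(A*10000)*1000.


DC = Q * 86400 / (A * 10000) * 1000
DC = 0.031 * 86400 / (171 * 10000) * 1000
DC = 2678400.0000 / 1710000

1.5663 mm/day


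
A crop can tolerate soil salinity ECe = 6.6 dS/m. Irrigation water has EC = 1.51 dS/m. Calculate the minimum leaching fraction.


LR = ECiw / (5*ECe - ECiw)
LR = 1.51 / (5*6.6 - 1.51)
LR = 1.51 / 31.4900

0.0480


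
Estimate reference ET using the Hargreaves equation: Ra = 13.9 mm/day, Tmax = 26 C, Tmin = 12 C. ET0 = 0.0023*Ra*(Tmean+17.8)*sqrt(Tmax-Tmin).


Tmean = (Tmax + Tmin)/2 = (26 + 12)/2 = 19.0
ET0 = 0.0023 * 13.9 * (19.0 + 17.8) * sqrt(26 - 12)
ET0 = 0.0023 * 13.9 * 36.8 * 3.741657

4.4020 mm/day


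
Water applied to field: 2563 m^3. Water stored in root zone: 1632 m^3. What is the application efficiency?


Ea = V_root / V_field * 100 = 1632 / 2563 * 100 = 63.6754%

63.6754 %


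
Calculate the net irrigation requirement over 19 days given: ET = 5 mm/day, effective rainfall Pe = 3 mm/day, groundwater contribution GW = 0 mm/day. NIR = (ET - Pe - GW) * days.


Daily deficit = ET - Pe - GW = 5 - 3 - 0 = 2 mm/day
NIR = 2 * 19 = 38 mm

38.0000 mm


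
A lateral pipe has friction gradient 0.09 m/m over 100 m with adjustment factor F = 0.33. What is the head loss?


hf = J * L * F = 0.09 * 100 * 0.33 = 2.9700 m

2.9700 m


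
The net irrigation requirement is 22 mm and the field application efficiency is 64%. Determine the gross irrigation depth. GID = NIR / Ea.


Ea = 64% = 0.64
GID = NIR / Ea = 22 / 0.64 = 34.3750 mm

34.3750 mm


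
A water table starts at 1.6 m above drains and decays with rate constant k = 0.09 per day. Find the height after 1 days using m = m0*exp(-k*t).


m = m0 * exp(-k*t)
m = 1.6 * exp(-0.09 * 1)
m = 1.6 * exp(-0.0900)

1.4623 m


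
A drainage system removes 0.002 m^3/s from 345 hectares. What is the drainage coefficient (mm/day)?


DC = Q * 86400 / (A * 10000) * 1000
DC = 0.002 * 86400 / (345 * 10000) * 1000
DC = 172800.0000 / 3450000

0.0501 mm/day


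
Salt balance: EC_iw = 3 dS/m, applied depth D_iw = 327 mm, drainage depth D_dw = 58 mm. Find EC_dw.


EC_dw = EC_iw * D_iw / D_dw
EC_dw = 3 * 327 / 58
EC_dw = 981 / 58

16.9138 dS/m


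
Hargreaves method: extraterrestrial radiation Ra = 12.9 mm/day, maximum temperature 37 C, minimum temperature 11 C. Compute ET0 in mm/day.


Tmean = (Tmax + Tmin)/2 = (37 + 11)/2 = 24.0
ET0 = 0.0023 * 12.9 * (24.0 + 17.8) * sqrt(37 - 11)
ET0 = 0.0023 * 12.9 * 41.8 * 5.099020

6.3238 mm/day


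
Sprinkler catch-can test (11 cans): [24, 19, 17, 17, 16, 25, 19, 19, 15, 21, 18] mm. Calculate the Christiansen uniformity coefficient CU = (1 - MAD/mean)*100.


mean = 19.090909 mm
MAD = 2.314050 mm
CU = (1 - 2.314050/19.090909)*100

87.8788 %


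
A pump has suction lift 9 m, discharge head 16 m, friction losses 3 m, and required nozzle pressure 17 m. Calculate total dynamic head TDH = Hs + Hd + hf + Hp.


TDH = Hs + Hd + hf + Hp = 9 + 16 + 3 + 17 = 45

45 m


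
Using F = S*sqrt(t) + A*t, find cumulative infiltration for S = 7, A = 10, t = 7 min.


F = S*sqrt(t) + A*t
F = 7*sqrt(7) + 10*7
F = 7*2.645751 + 70

88.5203 mm


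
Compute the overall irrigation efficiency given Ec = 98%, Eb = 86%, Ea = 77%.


Ec = 0.98, Eb = 0.86, Ea = 0.77
E = 0.98 * 0.86 * 0.77 * 100 = 64.8956%

64.8956 %


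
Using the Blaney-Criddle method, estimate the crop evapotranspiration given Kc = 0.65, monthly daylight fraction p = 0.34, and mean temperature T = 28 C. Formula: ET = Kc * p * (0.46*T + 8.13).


ET = Kc * p * (0.46*T + 8.13)
ET = 0.65 * 0.34 * (0.46*28 + 8.13)
ET = 0.65 * 0.34 * 21.0100

4.6432 mm/day


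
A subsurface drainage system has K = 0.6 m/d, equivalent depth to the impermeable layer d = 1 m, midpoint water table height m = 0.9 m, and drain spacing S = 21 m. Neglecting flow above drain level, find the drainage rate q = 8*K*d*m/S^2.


q = 8*K*d*m/S^2
q = 8*0.6*1*0.9/21^2
q = 4.3200 / 441

0.0098 m/d


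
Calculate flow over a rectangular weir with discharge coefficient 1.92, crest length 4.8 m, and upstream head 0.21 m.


Q = C * L * H^(3/2) = 1.92 * 4.8 * 0.21^1.5 = 1.92 * 4.8 * 0.096234

0.8869 m^3/s


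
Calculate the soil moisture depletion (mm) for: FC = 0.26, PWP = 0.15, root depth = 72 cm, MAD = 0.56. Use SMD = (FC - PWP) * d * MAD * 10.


SMD = (FC - PWP) * d * MAD * 10
SMD = (0.26 - 0.15) * 72 * 0.56 * 10
SMD = 0.1100 * 72 * 0.56 * 10

44.3520 mm


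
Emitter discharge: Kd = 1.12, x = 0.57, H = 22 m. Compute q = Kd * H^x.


q = Kd * H^x = 1.12 * 22^0.57 = 1.12 * 5.823458

6.5223 L/h


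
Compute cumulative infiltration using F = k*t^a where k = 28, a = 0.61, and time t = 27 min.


F = k * t^a = 28 * 27^0.61
F = 28 * 7.466755

209.0691 mm


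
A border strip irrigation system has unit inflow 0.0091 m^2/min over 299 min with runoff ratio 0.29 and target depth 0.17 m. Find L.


L = q*t/((1+r)*Z)
L = 0.0091*299/((1+0.29)*0.17)
L = 2.7209/0.2193

12.4072 m


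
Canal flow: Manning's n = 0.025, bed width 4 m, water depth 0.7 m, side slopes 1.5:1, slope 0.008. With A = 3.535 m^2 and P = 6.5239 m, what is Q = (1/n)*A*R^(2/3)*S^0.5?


R = A/P = 3.535/6.5239 = 0.541854
Q = (1/0.025) * 3.535 * 0.541854^(2/3) * 0.008^0.5

8.4059 m^3/s


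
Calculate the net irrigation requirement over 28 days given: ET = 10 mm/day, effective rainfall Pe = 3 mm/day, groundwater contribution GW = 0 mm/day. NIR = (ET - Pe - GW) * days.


Daily deficit = ET - Pe - GW = 10 - 3 - 0 = 7 mm/day
NIR = 7 * 28 = 196 mm

196.0000 mm


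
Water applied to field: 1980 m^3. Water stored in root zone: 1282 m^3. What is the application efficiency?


Ea = V_root / V_field * 100 = 1282 / 1980 * 100 = 64.7475%

64.7475 %


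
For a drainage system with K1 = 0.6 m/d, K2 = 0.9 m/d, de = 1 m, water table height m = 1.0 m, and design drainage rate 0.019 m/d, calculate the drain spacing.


S^2 = 8*K2*de*m/q + 4*K1*m^2/q
S^2 = 8*0.9*1*1.0/0.019 + 4*0.6*1.0^2/0.019
S = sqrt(505.2632)

22.4781 m


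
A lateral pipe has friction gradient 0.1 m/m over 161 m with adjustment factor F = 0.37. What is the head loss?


hf = J * L * F = 0.1 * 161 * 0.37 = 5.9570 m

5.9570 m


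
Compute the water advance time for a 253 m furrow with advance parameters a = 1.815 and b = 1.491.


t = (L/a)^(1/b)
t = (253/1.815)^(1/1.491)
t = 139.393939^(1/1.491)

27.4236 min


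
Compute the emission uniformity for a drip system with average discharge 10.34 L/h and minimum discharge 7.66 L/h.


EU = (q_min/q_avg)*100 = (7.66/10.34)*100 = 74.0812%

74.0812 %


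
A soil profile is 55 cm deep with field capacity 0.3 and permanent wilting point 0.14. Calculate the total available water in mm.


AWC = (FC - PWP) * d * 10
AWC = (0.3 - 0.14) * 55 * 10
AWC = 0.1600 * 55 * 10

88.0000 mm


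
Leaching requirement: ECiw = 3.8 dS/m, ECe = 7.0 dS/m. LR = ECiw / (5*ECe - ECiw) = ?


LR = ECiw / (5*ECe - ECiw)
LR = 3.8 / (5*7.0 - 3.8)
LR = 3.8 / 31.2000

0.1218


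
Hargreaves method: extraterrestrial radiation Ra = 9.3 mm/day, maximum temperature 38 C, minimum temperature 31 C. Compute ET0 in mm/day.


Tmean = (Tmax + Tmin)/2 = (38 + 31)/2 = 34.5
ET0 = 0.0023 * 9.3 * (34.5 + 17.8) * sqrt(38 - 31)
ET0 = 0.0023 * 9.3 * 52.3 * 2.645751

2.9598 mm/day


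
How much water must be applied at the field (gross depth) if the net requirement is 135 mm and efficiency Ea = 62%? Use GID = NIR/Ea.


Ea = 62% = 0.62
GID = NIR / Ea = 135 / 0.62 = 217.7419 mm

217.7419 mm


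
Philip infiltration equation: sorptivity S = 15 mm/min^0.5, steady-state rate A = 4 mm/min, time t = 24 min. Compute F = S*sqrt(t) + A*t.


F = S*sqrt(t) + A*t
F = 15*sqrt(24) + 4*24
F = 15*4.898979 + 96

169.4847 mm


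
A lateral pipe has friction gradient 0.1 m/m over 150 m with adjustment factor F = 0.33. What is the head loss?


hf = J * L * F = 0.1 * 150 * 0.33 = 4.9500 m

4.9500 m


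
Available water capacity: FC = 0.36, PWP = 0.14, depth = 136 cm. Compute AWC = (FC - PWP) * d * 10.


AWC = (FC - PWP) * d * 10
AWC = (0.36 - 0.14) * 136 * 10
AWC = 0.2200 * 136 * 10

299.2000 mm


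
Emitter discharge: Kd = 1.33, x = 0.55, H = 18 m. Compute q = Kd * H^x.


q = Kd * H^x = 1.33 * 18^0.55 = 1.33 * 4.902300

6.5201 L/h


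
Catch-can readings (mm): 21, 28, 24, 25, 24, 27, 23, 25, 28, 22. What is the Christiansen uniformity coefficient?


mean = 24.700000 mm
MAD = 1.900000 mm
CU = (1 - 1.900000/24.700000)*100

92.3077 %


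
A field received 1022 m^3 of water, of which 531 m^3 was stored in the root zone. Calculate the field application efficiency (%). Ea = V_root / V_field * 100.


Ea = V_root / V_field * 100 = 531 / 1022 * 100 = 51.9569%

51.9569 %


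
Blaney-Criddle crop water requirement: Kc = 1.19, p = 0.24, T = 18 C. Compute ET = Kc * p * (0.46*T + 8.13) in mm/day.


ET = Kc * p * (0.46*T + 8.13)
ET = 1.19 * 0.24 * (0.46*18 + 8.13)
ET = 1.19 * 0.24 * 16.4100

4.6867 mm/day


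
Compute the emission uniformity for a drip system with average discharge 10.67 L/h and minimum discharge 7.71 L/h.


EU = (q_min/q_avg)*100 = (7.71/10.67)*100 = 72.2587%

72.2587 %


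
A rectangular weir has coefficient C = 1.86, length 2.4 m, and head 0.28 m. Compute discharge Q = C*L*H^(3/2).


Q = C * L * H^(3/2) = 1.86 * 2.4 * 0.28^1.5 = 1.86 * 2.4 * 0.148162

0.6614 m^3/s


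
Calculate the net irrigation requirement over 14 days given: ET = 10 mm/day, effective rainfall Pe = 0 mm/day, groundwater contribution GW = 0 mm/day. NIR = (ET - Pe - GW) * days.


Daily deficit = ET - Pe - GW = 10 - 0 - 0 = 10 mm/day
NIR = 10 * 14 = 140 mm

140.0000 mm


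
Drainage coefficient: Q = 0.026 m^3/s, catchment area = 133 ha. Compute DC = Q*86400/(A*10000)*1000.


DC = Q * 86400 / (A * 10000) * 1000
DC = 0.026 * 86400 / (133 * 10000) * 1000
DC = 2246400.0000 / 1330000

1.6890 mm/day


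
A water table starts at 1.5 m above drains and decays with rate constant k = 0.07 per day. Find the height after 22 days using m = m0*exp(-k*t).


m = m0 * exp(-k*t)
m = 1.5 * exp(-0.07 * 22)
m = 1.5 * exp(-1.5400)

0.3216 m


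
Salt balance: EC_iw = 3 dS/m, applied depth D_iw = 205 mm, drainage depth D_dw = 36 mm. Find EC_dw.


EC_dw = EC_iw * D_iw / D_dw
EC_dw = 3 * 205 / 36
EC_dw = 615 / 36

17.0833 dS/m


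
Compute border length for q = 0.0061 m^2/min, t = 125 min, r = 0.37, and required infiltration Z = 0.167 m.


L = q*t/((1+r)*Z)
L = 0.0061*125/((1+0.37)*0.167)
L = 0.7625/0.22879

3.3328 m


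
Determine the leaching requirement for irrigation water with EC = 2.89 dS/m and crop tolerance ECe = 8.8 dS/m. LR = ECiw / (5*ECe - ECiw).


LR = ECiw / (5*ECe - ECiw)
LR = 2.89 / (5*8.8 - 2.89)
LR = 2.89 / 41.1100

0.0703


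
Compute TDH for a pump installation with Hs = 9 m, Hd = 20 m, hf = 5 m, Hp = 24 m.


TDH = Hs + Hd + hf + Hp = 9 + 20 + 5 + 24 = 58

58 m


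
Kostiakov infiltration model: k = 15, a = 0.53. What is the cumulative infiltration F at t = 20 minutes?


F = k * t^a = 15 * 20^0.53
F = 15 * 4.892670

73.3901 mm


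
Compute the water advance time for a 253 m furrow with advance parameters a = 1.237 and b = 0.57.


t = (L/a)^(1/b)
t = (253/1.237)^(1/0.57)
t = 204.527082^(1/0.57)

11322.6690 min


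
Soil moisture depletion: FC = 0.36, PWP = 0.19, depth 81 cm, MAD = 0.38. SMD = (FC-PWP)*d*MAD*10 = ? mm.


SMD = (FC - PWP) * d * MAD * 10
SMD = (0.36 - 0.19) * 81 * 0.38 * 10
SMD = 0.1700 * 81 * 0.38 * 10

52.3260 mm


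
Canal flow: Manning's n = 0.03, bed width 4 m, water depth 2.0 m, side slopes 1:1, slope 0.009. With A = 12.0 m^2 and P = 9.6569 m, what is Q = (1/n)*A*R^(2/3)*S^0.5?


R = A/P = 12.0/9.6569 = 1.242635
Q = (1/0.03) * 12.0 * 1.242635^(2/3) * 0.009^0.5

43.8608 m^3/s


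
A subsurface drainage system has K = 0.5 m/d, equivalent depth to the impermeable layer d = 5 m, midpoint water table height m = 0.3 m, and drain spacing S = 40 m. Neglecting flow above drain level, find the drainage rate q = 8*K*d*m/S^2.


q = 8*K*d*m/S^2
q = 8*0.5*5*0.3/40^2
q = 6.0000 / 1600

0.0037 m/d


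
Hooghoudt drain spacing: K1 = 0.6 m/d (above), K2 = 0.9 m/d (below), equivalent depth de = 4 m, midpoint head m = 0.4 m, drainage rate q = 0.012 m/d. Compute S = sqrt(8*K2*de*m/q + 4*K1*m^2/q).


S^2 = 8*K2*de*m/q + 4*K1*m^2/q
S^2 = 8*0.9*4*0.4/0.012 + 4*0.6*0.4^2/0.012
S = sqrt(992.0000)

31.4960 m


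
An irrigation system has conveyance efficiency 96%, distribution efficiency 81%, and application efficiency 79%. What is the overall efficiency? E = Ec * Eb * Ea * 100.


Ec = 0.96, Eb = 0.81, Ea = 0.79
E = 0.96 * 0.81 * 0.79 * 100 = 61.4304%

61.4304 %


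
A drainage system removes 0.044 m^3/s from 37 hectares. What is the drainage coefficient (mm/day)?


DC = Q * 86400 / (A * 10000) * 1000
DC = 0.044 * 86400 / (37 * 10000) * 1000
DC = 3801600.0000 / 370000

10.2746 mm/day


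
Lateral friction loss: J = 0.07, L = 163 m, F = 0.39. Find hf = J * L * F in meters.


hf = J * L * F = 0.07 * 163 * 0.39 = 4.4499 m

4.4499 m


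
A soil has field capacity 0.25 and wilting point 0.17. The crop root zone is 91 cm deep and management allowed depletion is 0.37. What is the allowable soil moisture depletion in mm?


SMD = (FC - PWP) * d * MAD * 10
SMD = (0.25 - 0.17) * 91 * 0.37 * 10
SMD = 0.0800 * 91 * 0.37 * 10

26.9360 mm


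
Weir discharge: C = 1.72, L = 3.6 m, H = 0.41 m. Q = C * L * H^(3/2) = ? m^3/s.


Q = C * L * H^(3/2) = 1.72 * 3.6 * 0.41^1.5 = 1.72 * 3.6 * 0.262528

1.6256 m^3/s


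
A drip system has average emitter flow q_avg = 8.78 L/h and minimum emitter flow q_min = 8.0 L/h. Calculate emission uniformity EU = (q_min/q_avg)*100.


EU = (q_min/q_avg)*100 = (8.0/8.78)*100 = 91.1162%

91.1162 %


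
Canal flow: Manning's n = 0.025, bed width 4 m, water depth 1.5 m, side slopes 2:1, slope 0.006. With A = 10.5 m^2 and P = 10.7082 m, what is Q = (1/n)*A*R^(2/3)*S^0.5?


R = A/P = 10.5/10.7082 = 0.980557
Q = (1/0.025) * 10.5 * 0.980557^(2/3) * 0.006^0.5

32.1100 m^3/s


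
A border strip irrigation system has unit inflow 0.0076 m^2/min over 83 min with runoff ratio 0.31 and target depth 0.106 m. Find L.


L = q*t/((1+r)*Z)
L = 0.0076*83/((1+0.31)*0.106)
L = 0.6308/0.13886

4.5427 m


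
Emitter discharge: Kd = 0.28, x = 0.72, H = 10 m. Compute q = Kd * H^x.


q = Kd * H^x = 0.28 * 10^0.72 = 0.28 * 5.248075

1.4695 L/h


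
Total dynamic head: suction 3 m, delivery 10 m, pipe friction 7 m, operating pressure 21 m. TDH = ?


TDH = Hs + Hd + hf + Hp = 3 + 10 + 7 + 21 = 41

41 m


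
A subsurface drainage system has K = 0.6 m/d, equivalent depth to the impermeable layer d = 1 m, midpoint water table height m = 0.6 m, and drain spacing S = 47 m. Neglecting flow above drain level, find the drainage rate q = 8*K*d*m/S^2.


q = 8*K*d*m/S^2
q = 8*0.6*1*0.6/47^2
q = 2.8800 / 2209

0.0013 m/d


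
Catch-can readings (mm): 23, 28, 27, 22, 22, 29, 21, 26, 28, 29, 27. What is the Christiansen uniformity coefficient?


mean = 25.636364 mm
MAD = 2.644628 mm
CU = (1 - 2.644628/25.636364)*100

89.6841 %


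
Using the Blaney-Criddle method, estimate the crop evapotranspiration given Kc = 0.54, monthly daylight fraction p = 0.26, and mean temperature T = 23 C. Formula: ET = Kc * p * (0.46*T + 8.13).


ET = Kc * p * (0.46*T + 8.13)
ET = 0.54 * 0.26 * (0.46*23 + 8.13)
ET = 0.54 * 0.26 * 18.7100

2.6269 mm/day


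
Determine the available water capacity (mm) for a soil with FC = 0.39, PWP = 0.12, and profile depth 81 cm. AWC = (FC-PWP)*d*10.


AWC = (FC - PWP) * d * 10
AWC = (0.39 - 0.12) * 81 * 10
AWC = 0.2700 * 81 * 10

218.7000 mm


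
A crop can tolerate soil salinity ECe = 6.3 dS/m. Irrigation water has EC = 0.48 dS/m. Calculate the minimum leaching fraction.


LR = ECiw / (5*ECe - ECiw)
LR = 0.48 / (5*6.3 - 0.48)
LR = 0.48 / 31.0200

0.0155


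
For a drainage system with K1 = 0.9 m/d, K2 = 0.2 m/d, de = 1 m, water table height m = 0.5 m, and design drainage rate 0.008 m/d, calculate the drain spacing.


S^2 = 8*K2*de*m/q + 4*K1*m^2/q
S^2 = 8*0.2*1*0.5/0.008 + 4*0.9*0.5^2/0.008
S = sqrt(212.5000)

14.5774 m


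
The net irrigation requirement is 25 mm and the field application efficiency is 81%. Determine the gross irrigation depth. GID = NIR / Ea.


Ea = 81% = 0.81
GID = NIR / Ea = 25 / 0.81 = 30.8642 mm

30.8642 mm


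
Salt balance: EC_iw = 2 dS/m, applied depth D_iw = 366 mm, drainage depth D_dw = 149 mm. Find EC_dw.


EC_dw = EC_iw * D_iw / D_dw
EC_dw = 2 * 366 / 149
EC_dw = 732 / 149

4.9128 dS/m


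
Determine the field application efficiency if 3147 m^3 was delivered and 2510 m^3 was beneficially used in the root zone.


Ea = V_root / V_field * 100 = 2510 / 3147 * 100 = 79.7585%

79.7585 %


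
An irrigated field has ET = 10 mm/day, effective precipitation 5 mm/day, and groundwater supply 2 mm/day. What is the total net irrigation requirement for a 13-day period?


Daily deficit = ET - Pe - GW = 10 - 5 - 2 = 3 mm/day
NIR = 3 * 13 = 39 mm

39.0000 mm


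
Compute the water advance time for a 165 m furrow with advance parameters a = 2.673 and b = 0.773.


t = (L/a)^(1/b)
t = (165/2.673)^(1/0.773)
t = 61.728395^(1/0.773)

207.1480 min


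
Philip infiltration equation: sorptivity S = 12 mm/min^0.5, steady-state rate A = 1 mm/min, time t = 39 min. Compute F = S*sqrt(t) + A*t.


F = S*sqrt(t) + A*t
F = 12*sqrt(39) + 1*39
F = 12*6.244998 + 39

113.9400 mm


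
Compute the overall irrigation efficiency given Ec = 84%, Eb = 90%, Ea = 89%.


Ec = 0.84, Eb = 0.9, Ea = 0.89
E = 0.84 * 0.9 * 0.89 * 100 = 67.2840%

67.2840 %


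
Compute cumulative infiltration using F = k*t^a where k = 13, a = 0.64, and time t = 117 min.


F = k * t^a = 13 * 117^0.64
F = 13 * 21.068759

273.8939 mm


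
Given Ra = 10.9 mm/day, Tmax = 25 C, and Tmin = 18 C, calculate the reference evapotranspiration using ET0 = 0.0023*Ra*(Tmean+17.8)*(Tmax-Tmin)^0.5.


Tmean = (Tmax + Tmin)/2 = (25 + 18)/2 = 21.5
ET0 = 0.0023 * 10.9 * (21.5 + 17.8) * sqrt(25 - 18)
ET0 = 0.0023 * 10.9 * 39.3 * 2.645751

2.6067 mm/day


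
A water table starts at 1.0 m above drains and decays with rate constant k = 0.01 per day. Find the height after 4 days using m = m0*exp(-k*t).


m = m0 * exp(-k*t)
m = 1.0 * exp(-0.01 * 4)
m = 1.0 * exp(-0.0400)

0.9608 m


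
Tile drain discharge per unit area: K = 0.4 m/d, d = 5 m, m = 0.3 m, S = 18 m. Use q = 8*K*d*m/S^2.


q = 8*K*d*m/S^2
q = 8*0.4*5*0.3/18^2
q = 4.8000 / 324

0.0148 m/d


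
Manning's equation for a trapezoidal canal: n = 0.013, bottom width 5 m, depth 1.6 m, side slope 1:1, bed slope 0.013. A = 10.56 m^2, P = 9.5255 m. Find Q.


R = A/P = 10.56/9.5255 = 1.108603
Q = (1/0.013) * 10.56 * 1.108603^(2/3) * 0.013^0.5

99.2071 m^3/s


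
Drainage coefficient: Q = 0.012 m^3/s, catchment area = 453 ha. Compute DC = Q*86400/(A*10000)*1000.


DC = Q * 86400 / (A * 10000) * 1000
DC = 0.012 * 86400 / (453 * 10000) * 1000
DC = 1036800.0000 / 4530000

0.2289 mm/day


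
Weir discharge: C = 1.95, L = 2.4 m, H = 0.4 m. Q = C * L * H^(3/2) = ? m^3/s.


Q = C * L * H^(3/2) = 1.95 * 2.4 * 0.4^1.5 = 1.95 * 2.4 * 0.252982

1.1840 m^3/s


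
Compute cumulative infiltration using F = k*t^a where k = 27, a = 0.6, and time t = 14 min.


F = k * t^a = 27 * 14^0.6
F = 27 * 4.871658

131.5348 mm


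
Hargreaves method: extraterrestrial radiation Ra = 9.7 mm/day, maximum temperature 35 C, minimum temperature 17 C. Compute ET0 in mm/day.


Tmean = (Tmax + Tmin)/2 = (35 + 17)/2 = 26.0
ET0 = 0.0023 * 9.7 * (26.0 + 17.8) * sqrt(35 - 17)
ET0 = 0.0023 * 9.7 * 43.8 * 4.242641

4.1458 mm/day


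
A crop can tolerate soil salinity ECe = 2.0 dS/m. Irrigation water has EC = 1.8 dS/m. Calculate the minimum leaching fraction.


LR = ECiw / (5*ECe - ECiw)
LR = 1.8 / (5*2.0 - 1.8)
LR = 1.8 / 8.2000

0.2195


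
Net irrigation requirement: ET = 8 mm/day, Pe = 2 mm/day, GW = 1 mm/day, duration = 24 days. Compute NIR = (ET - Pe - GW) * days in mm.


Daily deficit = ET - Pe - GW = 8 - 2 - 1 = 5 mm/day
NIR = 5 * 24 = 120 mm

120.0000 mm


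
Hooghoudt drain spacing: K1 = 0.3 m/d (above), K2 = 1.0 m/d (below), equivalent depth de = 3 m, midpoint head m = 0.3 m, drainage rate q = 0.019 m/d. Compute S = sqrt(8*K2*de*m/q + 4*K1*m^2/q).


S^2 = 8*K2*de*m/q + 4*K1*m^2/q
S^2 = 8*1.0*3*0.3/0.019 + 4*0.3*0.3^2/0.019
S = sqrt(384.6316)

19.6120 m


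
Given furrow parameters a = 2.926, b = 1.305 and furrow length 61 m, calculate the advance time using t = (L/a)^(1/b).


t = (L/a)^(1/b)
t = (61/2.926)^(1/1.305)
t = 20.847573^(1/1.305)

10.2511 min


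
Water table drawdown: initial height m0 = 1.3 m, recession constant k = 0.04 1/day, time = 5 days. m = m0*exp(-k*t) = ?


m = m0 * exp(-k*t)
m = 1.3 * exp(-0.04 * 5)
m = 1.3 * exp(-0.2000)

1.0643 m


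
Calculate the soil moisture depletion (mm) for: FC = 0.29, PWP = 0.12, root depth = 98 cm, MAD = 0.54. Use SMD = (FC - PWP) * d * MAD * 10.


SMD = (FC - PWP) * d * MAD * 10
SMD = (0.29 - 0.12) * 98 * 0.54 * 10
SMD = 0.1700 * 98 * 0.54 * 10

89.9640 mm


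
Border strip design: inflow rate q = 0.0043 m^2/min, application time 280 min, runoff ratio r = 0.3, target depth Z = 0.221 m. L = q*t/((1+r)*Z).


L = q*t/((1+r)*Z)
L = 0.0043*280/((1+0.3)*0.221)
L = 1.204/0.2873

4.1907 m


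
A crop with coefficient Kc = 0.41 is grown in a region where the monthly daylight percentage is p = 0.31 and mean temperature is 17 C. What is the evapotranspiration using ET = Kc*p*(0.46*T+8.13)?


ET = Kc * p * (0.46*T + 8.13)
ET = 0.41 * 0.31 * (0.46*17 + 8.13)
ET = 0.41 * 0.31 * 15.9500

2.0272 mm/day


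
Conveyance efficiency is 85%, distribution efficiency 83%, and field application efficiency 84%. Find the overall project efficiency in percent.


Ec = 0.85, Eb = 0.83, Ea = 0.84
E = 0.85 * 0.83 * 0.84 * 100 = 59.2620%

59.2620 %
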